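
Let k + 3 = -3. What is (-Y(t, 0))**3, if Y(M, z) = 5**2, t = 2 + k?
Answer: -15625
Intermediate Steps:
k = -6 (k = -3 - 3 = -6)
t = -4 (t = 2 - 6 = -4)
Y(M, z) = 25
(-Y(t, 0))**3 = (-1*25)**3 = (-25)**3 = -15625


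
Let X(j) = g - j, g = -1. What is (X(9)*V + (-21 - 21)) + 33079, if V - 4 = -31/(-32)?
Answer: 527797/16 ≈ 32987.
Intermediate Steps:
V = 159/32 (V = 4 - 31/(-32) = 4 - 31*(-1/32) = 4 + 31/32 = 159/32 ≈ 4.9688)
X(j) = -1 - j
(X(9)*V + (-21 - 21)) + 33079 = ((-1 - 1*9)*(159/32) + (-21 - 21)) + 33079 = ((-1 - 9)*(159/32) - 42) + 33079 = (-10*159/32 - 42) + 33079 = (-795/16 - 42) + 33079 = -1467/16 + 33079 = 527797/16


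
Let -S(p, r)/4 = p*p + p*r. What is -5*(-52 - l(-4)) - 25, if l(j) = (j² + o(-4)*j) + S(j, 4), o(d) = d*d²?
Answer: 1595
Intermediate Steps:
S(p, r) = -4*p² - 4*p*r (S(p, r) = -4*(p*p + p*r) = -4*(p² + p*r) = -4*p² - 4*p*r)
o(d) = d³
l(j) = j² - 64*j - 4*j*(4 + j) (l(j) = (j² + (-4)³*j) - 4*j*(j + 4) = (j² - 64*j) - 4*j*(4 + j) = j² - 64*j - 4*j*(4 + j))
-5*(-52 - l(-4)) - 25 = -5*(-52 - (-4)*(-80 - 3*(-4))) - 25 = -5*(-52 - (-4)*(-80 + 12)) - 25 = -5*(-52 - (-4)*(-68)) - 25 = -5*(-52 - 1*272) - 25 = -5*(-52 - 272) - 25 = -5*(-324) - 25 = 1620 - 25 = 1595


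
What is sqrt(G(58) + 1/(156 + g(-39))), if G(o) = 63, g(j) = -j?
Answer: sqrt(2395770)/195 ≈ 7.9376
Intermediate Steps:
sqrt(G(58) + 1/(156 + g(-39))) = sqrt(63 + 1/(156 - 1*(-39))) = sqrt(63 + 1/(156 + 39)) = sqrt(63 + 1/195) = sqrt(12286/195) = sqrt(2395770)/195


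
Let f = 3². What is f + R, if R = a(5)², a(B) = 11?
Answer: 130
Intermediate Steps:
f = 9
R = 121 (R = 11² = 121)
f + R = 9 + 121 = 130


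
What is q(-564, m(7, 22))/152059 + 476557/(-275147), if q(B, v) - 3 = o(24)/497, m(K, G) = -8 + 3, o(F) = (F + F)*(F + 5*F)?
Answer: -36012684028670/20793773103481 ≈ -1.7319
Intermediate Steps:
o(F) = 12*F² (o(F) = (2*F)*(6*F) = 12*F²)
m(K, G) = -5
q(B, v) = 8403/497 (q(B, v) = 3 + (12*24²)/497 = 3 + (12*576)*(1/497) = 3 + 6912*(1/497) = 3 + 6912/497 = 8403/497)
q(-564, m(7, 22))/152059 + 476557/(-275147) = (8403/497)/152059 + 476557/(-275147) = (8403/497)*(1/152059) + 476557*(-1/275147) = 8403/75573323 - 476557/275147 = -36012684028670/20793773103481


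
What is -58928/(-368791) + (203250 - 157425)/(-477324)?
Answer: 3742633699/58677598428 ≈ 0.063783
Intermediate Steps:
-58928/(-368791) + (203250 - 157425)/(-477324) = -58928*(-1/368791) + 45825*(-1/477324) = 58928/368791 - 15275/159108 = 3742633699/58677598428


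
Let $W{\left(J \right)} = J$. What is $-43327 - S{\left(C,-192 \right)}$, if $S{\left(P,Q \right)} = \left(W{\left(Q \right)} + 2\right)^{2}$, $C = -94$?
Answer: $-79427$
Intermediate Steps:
$S{\left(P,Q \right)} = \left(2 + Q\right)^{2}$ ($S{\left(P,Q \right)} = \left(Q + 2\right)^{2} = \left(2 + Q\right)^{2}$)
$-43327 - S{\left(C,-192 \right)} = -43327 - \left(2 - 192\right)^{2} = -43327 - \left(-190\right)^{2} = -43327 - 36100 = -79427$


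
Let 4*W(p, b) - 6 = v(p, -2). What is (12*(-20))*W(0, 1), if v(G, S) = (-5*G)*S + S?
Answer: -240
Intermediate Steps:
v(G, S) = S - 5*G*S (v(G, S) = -5*G*S + S = S - 5*G*S)
W(p, b) = 1 + 5*p/2 (W(p, b) = 3/2 + (-2*(1 - 5*p))/4 = 3/2 + (-2 + 10*p)/4 = 3/2 + (-½ + 5*p/2) = 1 + 5*p/2)
(12*(-20))*W(0, 1) = (12*(-20))*(1 + (5/2)*0) = -240*(1 + 0) = -240*1 = -240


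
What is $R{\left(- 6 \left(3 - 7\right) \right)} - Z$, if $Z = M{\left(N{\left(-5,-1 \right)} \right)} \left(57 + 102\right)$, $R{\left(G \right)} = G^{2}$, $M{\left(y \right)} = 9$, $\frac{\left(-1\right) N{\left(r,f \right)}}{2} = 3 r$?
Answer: $-855$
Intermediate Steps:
$N{\left(r,f \right)} = - 6 r$ ($N{\left(r,f \right)} = - 2 \cdot 3 r = - 6 r$)
$Z = 1431$ ($Z = 9 \left(57 + 102\right) = 9 \cdot 159 = 1431$)
$R{\left(- 6 \left(3 - 7\right) \right)} - Z = \left(- 6 \left(3 - 7\right)\right)^{2} - 1431 = \left(\left(-6\right) \left(-4\right)\right)^{2} - 1431 = 24^{2} - 1431 = 576 - 1431 = -855$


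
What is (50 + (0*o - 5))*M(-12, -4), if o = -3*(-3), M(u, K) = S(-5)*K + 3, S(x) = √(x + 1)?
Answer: 135 - 360*I ≈ 135.0 - 360.0*I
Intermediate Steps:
S(x) = √(1 + x)
M(u, K) = 3 + 2*I*K (M(u, K) = √(1 - 5)*K + 3 = √(-4)*K + 3 = (2*I)*K + 3 = 2*I*K + 3 = 3 + 2*I*K)
o = 9
(50 + (0*o - 5))*M(-12, -4) = (50 + (0*9 - 5))*(3 + 2*I*(-4)) = (50 + (0 - 5))*(3 - 8*I) = (50 - 5)*(3 - 8*I) = 45*(3 - 8*I) = 135 - 360*I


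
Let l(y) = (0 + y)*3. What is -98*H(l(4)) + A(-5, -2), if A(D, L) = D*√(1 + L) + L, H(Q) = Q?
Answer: -1178 - 5*I ≈ -1178.0 - 5.0*I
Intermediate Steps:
l(y) = 3*y (l(y) = y*3 = 3*y)
A(D, L) = L + D*√(1 + L)
-98*H(l(4)) + A(-5, -2) = -294*4 + (-2 - 5*√(1 - 2)) = -98*12 + (-2 - 5*I) = -1176 + (-2 - 5*I) = -1178 - 5*I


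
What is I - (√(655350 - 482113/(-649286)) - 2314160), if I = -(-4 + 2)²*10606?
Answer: 2271736 - √2283286993834958/59026 ≈ 2.2709e+6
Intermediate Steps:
I = -42424 (I = -(-2)²*10606 = -4*10606 = -1*42424 = -42424)
I - (√(655350 - 482113/(-649286)) - 2314160) = -42424 - (√(655350 - 482113/(-649286)) - 2314160) = -42424 - (√(655350 - 482113*(-1/649286)) - 2314160) = -42424 - (√(655350 + 482113/649286) - 2314160) = -42424 - (√(425510062213/649286) - 2314160) = -42424 - (√2283286993834958/59026 - 2314160) = -42424 - (-2314160 + √2283286993834958/59026) = -42424 + (2314160 - √2283286993834958/59026) = 2271736 - √2283286993834958/59026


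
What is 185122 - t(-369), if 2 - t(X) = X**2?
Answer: 321281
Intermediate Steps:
t(X) = 2 - X**2
185122 - t(-369) = 185122 - (2 - 1*(-369)**2) = 185122 - (2 - 1*136161) = 185122 - (2 - 136161) = 185122 - 1*(-136159) = 185122 + 136159 = 321281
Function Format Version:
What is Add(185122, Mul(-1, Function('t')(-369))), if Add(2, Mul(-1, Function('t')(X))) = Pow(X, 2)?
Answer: 321281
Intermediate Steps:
Function('t')(X) = Add(2, Mul(-1, Pow(X, 2)))
Add(185122, Mul(-1, Function('t')(-369))) = Add(185122, Mul(-1, Add(2, Mul(-1, Pow(-369, 2))))) = Add(185122, Mul(-1, Add(2, Mul(-1, 136161)))) = Add(185122, Mul(-1, Add(2, -136161))) = Add(185122, Mul(-1, -136159)) = Add(185122, 136159) = 321281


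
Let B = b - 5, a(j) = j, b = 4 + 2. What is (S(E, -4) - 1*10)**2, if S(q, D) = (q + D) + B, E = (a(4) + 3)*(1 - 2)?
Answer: 400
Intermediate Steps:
b = 6
E = -7 (E = (4 + 3)*(1 - 2) = 7*(-1) = -7)
B = 1 (B = 6 - 5 = 1)
S(q, D) = 1 + D + q (S(q, D) = (q + D) + 1 = (D + q) + 1 = 1 + D + q)
(S(E, -4) - 1*10)**2 = ((1 - 4 - 7) - 1*10)**2 = (-10 - 10)**2 = (-20)**2 = 400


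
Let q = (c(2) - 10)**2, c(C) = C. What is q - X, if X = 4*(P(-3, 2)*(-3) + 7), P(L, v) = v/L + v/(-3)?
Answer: 20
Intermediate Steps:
P(L, v) = -v/3 + v/L (P(L, v) = v/L + v*(-1/3) = v/L - v/3 = -v/3 + v/L)
X = 44 (X = 4*((-1/3*2 + 2/(-3))*(-3) + 7) = 4*((-2/3 + 2*(-1/3))*(-3) + 7) = 4*((-2/3 - 2/3)*(-3) + 7) = 4*(-4/3*(-3) + 7) = 4*(4 + 7) = 4*11 = 44)
q = 64 (q = (2 - 10)**2 = (-8)**2 = 64)
q - X = 64 - 1*44 = 64 - 44 = 20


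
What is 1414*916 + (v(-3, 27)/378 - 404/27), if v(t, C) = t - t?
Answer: 34970644/27 ≈ 1.2952e+6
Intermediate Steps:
v(t, C) = 0
1414*916 + (v(-3, 27)/378 - 404/27) = 1414*916 + (0/378 - 404/27) = 1295224 + (0*(1/378) - 404*1/27) = 1295224 + (0 - 404/27) = 1295224 - 404/27 = 34970644/27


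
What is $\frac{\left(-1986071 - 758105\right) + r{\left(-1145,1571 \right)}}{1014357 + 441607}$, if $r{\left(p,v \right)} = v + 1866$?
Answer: $- \frac{2740739}{1455964} \approx -1.8824$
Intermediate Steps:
$r{\left(p,v \right)} = 1866 + v$
$\frac{\left(-1986071 - 758105\right) + r{\left(-1145,1571 \right)}}{1014357 + 441607} = \frac{\left(-1986071 - 758105\right) + \left(1866 + 1571\right)}{1014357 + 441607} = \frac{\left(-1986071 - 758105\right) + 3437}{1455964} = \left(-2744176 + 3437\right) \frac{1}{1455964} = \left(-2740739\right) \frac{1}{1455964} = - \frac{2740739}{1455964}$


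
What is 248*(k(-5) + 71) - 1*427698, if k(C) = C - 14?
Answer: -414802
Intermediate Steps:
k(C) = -14 + C
248*(k(-5) + 71) - 1*427698 = 248*((-14 - 5) + 71) - 1*427698 = 248*(-19 + 71) - 427698 = 248*52 - 427698 = 12896 - 427698 = -414802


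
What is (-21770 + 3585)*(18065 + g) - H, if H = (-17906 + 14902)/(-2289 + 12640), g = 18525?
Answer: -6887443088646/10351 ≈ -6.6539e+8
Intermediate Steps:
H = -3004/10351 ≈ -0.29021
(-21770 + 3585)*(18065 + g) - H = (-21770 + 3585)*(18065 + 18525) - 1*(-3004/10351) = -18185*36590 + 3004/10351 = -665389150 + 3004/10351 = -6887443088646/10351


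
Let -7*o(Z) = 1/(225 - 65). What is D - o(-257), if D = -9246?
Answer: -10355519/1120 ≈ -9246.0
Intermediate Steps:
o(Z) = -1/1120 (o(Z) = -1/(7*(225 - 65)) = -1/7/160 = -1/7*1/160 = -1/1120)
D - o(-257) = -9246 - 1*(-1/1120) = -9246 + 1/1120 = -10355519/1120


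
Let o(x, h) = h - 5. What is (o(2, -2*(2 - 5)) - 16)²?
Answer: 225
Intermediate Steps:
o(x, h) = -5 + h
(o(2, -2*(2 - 5)) - 16)² = ((-5 - 2*(2 - 5)) - 16)² = ((-5 - 2*(-3)) - 16)² = ((-5 + 6) - 16)² = (1 - 16)² = (-15)² = 225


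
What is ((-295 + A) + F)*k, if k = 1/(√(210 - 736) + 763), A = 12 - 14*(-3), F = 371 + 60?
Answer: 28994/116539 - 38*I*√526/116539 ≈ 0.24879 - 0.0074783*I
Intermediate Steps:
F = 431
A = 54 (A = 12 + 42 = 54)
k = 1/(763 + I*√526) (k = 1/(√(-526) + 763) = 1/(I*√526 + 763) = 1/(763 + I*√526) ≈ 0.0013094 - 3.936e-5*I)
((-295 + A) + F)*k = ((-295 + 54) + 431)*(763/582695 - I*√526/582695) = (-241 + 431)*(763/582695 - I*√526/582695) = 190*(763/582695 - I*√526/582695) = 28994/116539 - 38*I*√526/116539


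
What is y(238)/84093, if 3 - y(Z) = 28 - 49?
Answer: 8/28031 ≈ 0.00028540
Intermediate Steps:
y(Z) = 24 (y(Z) = 3 - (28 - 49) = 3 - 1*(-21) = 3 + 21 = 24)
y(238)/84093 = 24/84093 = 24*(1/84093) = 8/28031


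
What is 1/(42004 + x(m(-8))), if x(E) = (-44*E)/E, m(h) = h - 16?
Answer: 1/41960 ≈ 2.3832e-5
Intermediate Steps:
m(h) = -16 + h
x(E) = -44
1/(42004 + x(m(-8))) = 1/(42004 - 44) = 1/41960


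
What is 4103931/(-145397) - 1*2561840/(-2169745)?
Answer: -1706399983423/63094882753 ≈ -27.045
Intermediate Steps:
4103931/(-145397) - 1*2561840/(-2169745) = 4103931*(-1/145397) - 2561840*(-1/2169745) = -4103931/145397 + 512368/433949 = -1706399983423/63094882753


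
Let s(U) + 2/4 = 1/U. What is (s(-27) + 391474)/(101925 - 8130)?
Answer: 21139567/5064930 ≈ 4.1737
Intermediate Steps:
s(U) = -1/2 + 1/U
(s(-27) + 391474)/(101925 - 8130) = ((1/2)*(2 - 1*(-27))/(-27) + 391474)/(101925 - 8130) = ((1/2)*(-1/27)*(2 + 27) + 391474)/93795 = ((1/2)*(-1/27)*29 + 391474)*(1/93795) = (-29/54 + 391474)*(1/93795) = (21139567/54)*(1/93795) = 21139567/5064930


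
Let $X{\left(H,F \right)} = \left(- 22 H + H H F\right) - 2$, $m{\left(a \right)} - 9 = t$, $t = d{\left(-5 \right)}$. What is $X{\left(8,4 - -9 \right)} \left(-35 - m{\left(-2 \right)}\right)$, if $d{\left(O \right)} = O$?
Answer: $-25506$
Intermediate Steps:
$t = -5$
$m{\left(a \right)} = 4$ ($m{\left(a \right)} = 9 - 5 = 4$)
$X{\left(H,F \right)} = -2 - 22 H + F H^{2}$ ($X{\left(H,F \right)} = \left(- 22 H + H^{2} F\right) - 2 = \left(- 22 H + F H^{2}\right) - 2 = -2 - 22 H + F H^{2}$)
$X{\left(8,4 - -9 \right)} \left(-35 - m{\left(-2 \right)}\right) = \left(-2 - 176 + \left(4 - -9\right) 8^{2}\right) \left(-35 - 4\right) = \left(-2 - 176 + \left(4 + 9\right) 64\right) \left(-35 - 4\right) = \left(-2 - 176 + 13 \cdot 64\right) \left(-39\right) = \left(-2 - 176 + 832\right) \left(-39\right) = 654 \left(-39\right) = -25506$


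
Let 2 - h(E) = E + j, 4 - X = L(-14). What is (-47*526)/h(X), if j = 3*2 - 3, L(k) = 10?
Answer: -24722/5 ≈ -4944.4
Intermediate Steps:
X = -6 (X = 4 - 1*10 = 4 - 10 = -6)
j = 3 (j = 6 - 3 = 3)
h(E) = -1 - E (h(E) = 2 - (E + 3) = 2 - (3 + E) = 2 + (-3 - E) = -1 - E)
(-47*526)/h(X) = (-47*526)/(-1 - 1*(-6)) = -24722/(-1 + 6) = -24722/5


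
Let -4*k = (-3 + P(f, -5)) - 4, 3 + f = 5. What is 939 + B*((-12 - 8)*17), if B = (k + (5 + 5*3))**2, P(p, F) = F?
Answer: -178921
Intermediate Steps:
f = 2 (f = -3 + 5 = 2)
k = 3 (k = -((-3 - 5) - 4)/4 = -(-8 - 4)/4 = -1/4*(-12) = 3)
B = 529 (B = (3 + (5 + 5*3))**2 = (3 + (5 + 15))**2 = (3 + 20)**2 = 23**2 = 529)
939 + B*((-12 - 8)*17) = 939 + 529*((-12 - 8)*17) = 939 + 529*(-20*17) = 939 + 529*(-340) = 939 - 179860 = -178921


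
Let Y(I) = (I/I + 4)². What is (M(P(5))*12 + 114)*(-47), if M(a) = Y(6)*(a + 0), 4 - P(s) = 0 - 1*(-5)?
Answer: 8742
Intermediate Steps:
P(s) = -1 (P(s) = 4 - (0 - 1*(-5)) = 4 - (0 + 5) = 4 - 1*5 = 4 - 5 = -1)
Y(I) = 25 (Y(I) = (1 + 4)² = 5² = 25)
M(a) = 25*a (M(a) = 25*(a + 0) = 25*a)
(M(P(5))*12 + 114)*(-47) = ((25*(-1))*12 + 114)*(-47) = (-25*12 + 114)*(-47) = (-300 + 114)*(-47) = -186*(-47) = 8742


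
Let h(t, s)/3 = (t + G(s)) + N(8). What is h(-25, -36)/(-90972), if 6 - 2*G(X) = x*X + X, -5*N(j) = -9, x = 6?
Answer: -529/151620 ≈ -0.0034890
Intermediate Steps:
N(j) = 9/5 (N(j) = -⅕*(-9) = 9/5)
G(X) = 3 - 7*X/2 (G(X) = 3 - (6*X + X)/2 = 3 - 7*X/2)
h(t, s) = 72/5 + 3*t - 21*s/2 (h(t, s) = 3*((t + (3 - 7*s/2)) + 9/5) = 3*((3 + t - 7*s/2) + 9/5) = 3*(24/5 + t - 7*s/2) = 72/5 + 3*t - 21*s/2)
h(-25, -36)/(-90972) = (72/5 + 3*(-25) - 21/2*(-36))/(-90972) = (72/5 - 75 + 378)*(-1/90972) = (1587/5)*(-1/90972) = -529/151620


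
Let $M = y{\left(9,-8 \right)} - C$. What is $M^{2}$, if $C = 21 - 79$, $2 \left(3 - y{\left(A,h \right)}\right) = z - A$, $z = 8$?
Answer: $\frac{15129}{4} \approx 3782.3$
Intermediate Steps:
$y{\left(A,h \right)} = -1 + \frac{A}{2}$ ($y{\left(A,h \right)} = 3 - \frac{8 - A}{2} = 3 + \left(-4 + \frac{A}{2}\right) = -1 + \frac{A}{2}$)
$C = -58$
$M = \frac{123}{2}$ ($M = \left(-1 + \frac{1}{2} \cdot 9\right) - -58 = \left(-1 + \frac{9}{2}\right) + 58 = \frac{7}{2} + 58 = \frac{123}{2} \approx 61.5$)
$M^{2} = \left(\frac{123}{2}\right)^{2} = \frac{15129}{4}$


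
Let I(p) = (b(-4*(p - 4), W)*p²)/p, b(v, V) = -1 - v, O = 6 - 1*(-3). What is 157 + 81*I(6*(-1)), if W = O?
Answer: 20083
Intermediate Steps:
O = 9 (O = 6 + 3 = 9)
W = 9
I(p) = p*(-17 + 4*p) (I(p) = ((-1 - (-4)*(p - 4))*p²)/p = ((-1 - (-4)*(-4 + p))*p²)/p = ((-1 - (16 - 4*p))*p²)/p = ((-1 + (-16 + 4*p))*p²)/p = ((-17 + 4*p)*p²)/p = (p²*(-17 + 4*p))/p = p*(-17 + 4*p))
157 + 81*I(6*(-1)) = 157 + 81*((6*(-1))*(-17 + 4*(6*(-1)))) = 157 + 81*(-6*(-17 + 4*(-6))) = 157 + 81*(-6*(-17 - 24)) = 157 + 81*(-6*(-41)) = 157 + 81*246 = 157 + 19926 = 20083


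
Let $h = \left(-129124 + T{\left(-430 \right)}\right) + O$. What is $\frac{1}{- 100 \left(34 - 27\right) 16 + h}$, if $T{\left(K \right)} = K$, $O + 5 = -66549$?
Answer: $- \frac{1}{207308} \approx -4.8237 \cdot 10^{-6}$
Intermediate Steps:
$O = -66554$ ($O = -5 - 66549 = -66554$)
$h = -196108$ ($h = \left(-129124 - 430\right) - 66554 = -129554 - 66554 = -196108$)
$\frac{1}{- 100 \left(34 - 27\right) 16 + h} = \frac{1}{- 100 \left(34 - 27\right) 16 - 196108} = \frac{1}{\left(-100\right) 7 \cdot 16 - 196108} = \frac{1}{\left(-700\right) 16 - 196108} = \frac{1}{-11200 - 196108} = \frac{1}{-207308} = - \frac{1}{207308}$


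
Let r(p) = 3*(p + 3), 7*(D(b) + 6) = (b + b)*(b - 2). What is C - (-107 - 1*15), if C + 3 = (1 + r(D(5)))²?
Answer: 6987/49 ≈ 142.59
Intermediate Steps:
D(b) = -6 + 2*b*(-2 + b)/7 (D(b) = -6 + ((b + b)*(b - 2))/7 = -6 + ((2*b)*(-2 + b))/7 = -6 + (2*b*(-2 + b))/7 = -6 + 2*b*(-2 + b)/7)
r(p) = 9 + 3*p (r(p) = 3*(3 + p) = 9 + 3*p)
C = 1009/49 (C = -3 + (1 + (9 + 3*(-6 - 4/7*5 + (2/7)*5²)))² = -3 + (1 + (9 + 3*(-6 - 20/7 + (2/7)*25)))² = -3 + (1 + (9 + 3*(-6 - 20/7 + 50/7)))² = -3 + (1 + (9 + 3*(-12/7)))² = -3 + (1 + (9 - 36/7))² = -3 + (1 + 27/7)² = -3 + (34/7)² = -3 + 1156/49 = 1009/49 ≈ 20.592)
C - (-107 - 1*15) = 1009/49 - (-107 - 1*15) = 1009/49 - (-107 - 15) = 1009/49 - 1*(-122) = 1009/49 + 122 = 6987/49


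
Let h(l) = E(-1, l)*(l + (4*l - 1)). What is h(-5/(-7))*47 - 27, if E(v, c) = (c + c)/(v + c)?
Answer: -4419/7 ≈ -631.29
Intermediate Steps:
E(v, c) = 2*c/(c + v) (E(v, c) = (2*c)/(c + v) = 2*c/(c + v))
h(l) = 2*l*(-1 + 5*l)/(-1 + l) (h(l) = (2*l/(l - 1))*(l + (4*l - 1)) = (2*l/(-1 + l))*(l + (-1 + 4*l)) = (2*l/(-1 + l))*(-1 + 5*l) = 2*l*(-1 + 5*l)/(-1 + l))
h(-5/(-7))*47 - 27 = (2*(-5/(-7))*(-1 + 5*(-5/(-7)))/(-1 - 5/(-7)))*47 - 27 = (2*(-5*(-⅐))*(-1 + 5*(-5*(-⅐)))/(-1 - 5*(-⅐)))*47 - 27 = (2*(5/7)*(-1 + 5*(5/7))/(-1 + 5/7))*47 - 27 = (2*(5/7)*(-1 + 25/7)/(-2/7))*47 - 27 = (2*(5/7)*(-7/2)*(18/7))*47 - 27 = -90/7*47 - 27 = -4230/7 - 27 = -4419/7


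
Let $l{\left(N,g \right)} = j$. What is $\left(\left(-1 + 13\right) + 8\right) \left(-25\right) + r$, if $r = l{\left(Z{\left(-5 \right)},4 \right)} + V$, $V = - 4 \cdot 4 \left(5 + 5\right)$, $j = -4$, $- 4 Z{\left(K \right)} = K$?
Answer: $-664$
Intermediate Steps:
$Z{\left(K \right)} = - \frac{K}{4}$
$l{\left(N,g \right)} = -4$
$V = -160$ ($V = - 4 \cdot 4 \cdot 10 = \left(-4\right) 40 = -160$)
$r = -164$ ($r = -4 - 160 = -164$)
$\left(\left(-1 + 13\right) + 8\right) \left(-25\right) + r = \left(\left(-1 + 13\right) + 8\right) \left(-25\right) - 164 = \left(12 + 8\right) \left(-25\right) - 164 = 20 \left(-25\right) - 164 = -500 - 164 = -664$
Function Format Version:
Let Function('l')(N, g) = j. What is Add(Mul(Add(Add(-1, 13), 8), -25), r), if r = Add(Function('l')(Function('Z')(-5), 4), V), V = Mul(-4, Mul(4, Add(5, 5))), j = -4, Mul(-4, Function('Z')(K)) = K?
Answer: -664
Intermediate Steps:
Function('Z')(K) = Mul(Rational(-1, 4), K)
Function('l')(N, g) = -4
V = -160 (V = Mul(-4, Mul(4, 10)) = Mul(-4, 40) = -160)
r = -164 (r = Add(-4, -160) = -164)
Add(Mul(Add(Add(-1, 13), 8), -25), r) = Add(Mul(Add(Add(-1, 13), 8), -25), -164) = Add(Mul(Add(12, 8), -25), -164) = Add(Mul(20, -25), -164) = Add(-500, -164) = -664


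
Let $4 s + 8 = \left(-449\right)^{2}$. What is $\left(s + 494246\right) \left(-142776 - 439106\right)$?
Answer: $- \frac{633837370957}{2} \approx -3.1692 \cdot 10^{11}$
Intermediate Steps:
$s = \frac{201593}{4}$ ($s = -2 + \frac{\left(-449\right)^{2}}{4} = -2 + \frac{1}{4} \cdot 201601 = -2 + \frac{201601}{4} = \frac{201593}{4} \approx 50398.0$)
$\left(s + 494246\right) \left(-142776 - 439106\right) = \left(\frac{201593}{4} + 494246\right) \left(-142776 - 439106\right) = \frac{2178577}{4} \left(-581882\right) = - \frac{633837370957}{2}$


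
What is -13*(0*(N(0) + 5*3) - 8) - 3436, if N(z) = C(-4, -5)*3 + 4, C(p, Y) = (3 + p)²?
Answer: -3332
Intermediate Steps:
N(z) = 7 (N(z) = (3 - 4)²*3 + 4 = (-1)²*3 + 4 = 1*3 + 4 = 3 + 4 = 7)
-13*(0*(N(0) + 5*3) - 8) - 3436 = -13*(0*(7 + 5*3) - 8) - 3436 = -13*(0*(7 + 15) - 8) - 3436 = -13*(0*22 - 8) - 3436 = -13*(0 - 8) - 3436 = -13*(-8) - 3436 = 104 - 3436 = -3332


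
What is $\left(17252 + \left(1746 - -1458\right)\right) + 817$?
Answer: $21273$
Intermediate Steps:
$\left(17252 + \left(1746 - -1458\right)\right) + 817 = \left(17252 + \left(1746 + 1458\right)\right) + 817 = \left(17252 + 3204\right) + 817 = 20456 + 817 = 21273$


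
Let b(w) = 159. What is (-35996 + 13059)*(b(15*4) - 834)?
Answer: 15482475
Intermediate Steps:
(-35996 + 13059)*(b(15*4) - 834) = (-35996 + 13059)*(159 - 834) = -22937*(-675) = 15482475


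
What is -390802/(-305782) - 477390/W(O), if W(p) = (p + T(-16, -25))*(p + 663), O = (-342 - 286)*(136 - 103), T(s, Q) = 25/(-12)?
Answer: 108229337727757/84759907821807 ≈ 1.2769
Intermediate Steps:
T(s, Q) = -25/12 (T(s, Q) = 25*(-1/12) = -25/12)
O = -20724 (O = -628*33 = -20724)
W(p) = (663 + p)*(-25/12 + p) (W(p) = (p - 25/12)*(p + 663) = (-25/12 + p)*(663 + p) = (663 + p)*(-25/12 + p))
-390802/(-305782) - 477390/W(O) = -390802/(-305782) - 477390/(-5525/4 + (-20724)**2 + (7931/12)*(-20724)) = -390802*(-1/305782) - 477390/(-5525/4 + 429484176 - 13696837) = 195401/152891 - 477390/1663143831/4 = 195401/152891 - 477390*4/1663143831 = 195401/152891 - 636520/554381277 = 108229337727757/84759907821807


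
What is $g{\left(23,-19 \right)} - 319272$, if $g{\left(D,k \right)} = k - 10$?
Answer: $-319301$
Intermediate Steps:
$g{\left(D,k \right)} = -10 + k$ ($g{\left(D,k \right)} = k - 10 = -10 + k$)
$g{\left(23,-19 \right)} - 319272 = \left(-10 - 19\right) - 319272 = -29 - 319272 = -319301$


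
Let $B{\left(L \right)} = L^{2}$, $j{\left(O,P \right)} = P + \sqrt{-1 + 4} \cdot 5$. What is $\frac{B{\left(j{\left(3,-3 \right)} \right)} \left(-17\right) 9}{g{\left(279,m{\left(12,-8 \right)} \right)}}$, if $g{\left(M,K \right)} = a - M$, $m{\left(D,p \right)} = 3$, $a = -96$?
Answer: $\frac{4284}{125} - \frac{306 \sqrt{3}}{25} \approx 13.072$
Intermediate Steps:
$j{\left(O,P \right)} = P + 5 \sqrt{3}$ ($j{\left(O,P \right)} = P + \sqrt{3} \cdot 5 = P + 5 \sqrt{3}$)
$g{\left(M,K \right)} = -96 - M$
$\frac{B{\left(j{\left(3,-3 \right)} \right)} \left(-17\right) 9}{g{\left(279,m{\left(12,-8 \right)} \right)}} = \frac{\left(-3 + 5 \sqrt{3}\right)^{2} \left(-17\right) 9}{-96 - 279} = \frac{- 17 \left(-3 + 5 \sqrt{3}\right)^{2} \cdot 9}{-96 - 279} = \frac{\left(-153\right) \left(-3 + 5 \sqrt{3}\right)^{2}}{-375} = - 153 \left(-3 + 5 \sqrt{3}\right)^{2} \left(- \frac{1}{375}\right) = \frac{51 \left(-3 + 5 \sqrt{3}\right)^{2}}{125}$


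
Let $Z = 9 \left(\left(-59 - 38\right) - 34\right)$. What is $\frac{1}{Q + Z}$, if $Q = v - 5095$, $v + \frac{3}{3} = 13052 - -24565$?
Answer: $\frac{1}{31342} \approx 3.1906 \cdot 10^{-5}$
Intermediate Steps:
$v = 37616$ ($v = -1 + \left(13052 - -24565\right) = -1 + \left(13052 + 24565\right) = -1 + 37617 = 37616$)
$Q = 32521$ ($Q = 37616 - 5095 = 32521$)
$Z = -1179$ ($Z = 9 \left(-97 - 34\right) = 9 \left(-131\right) = -1179$)
$\frac{1}{Q + Z} = \frac{1}{32521 - 1179} = \frac{1}{31342}$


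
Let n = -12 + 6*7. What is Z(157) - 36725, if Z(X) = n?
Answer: -36695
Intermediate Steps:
n = 30 (n = -12 + 42 = 30)
Z(X) = 30
Z(157) - 36725 = 30 - 36725 = -36695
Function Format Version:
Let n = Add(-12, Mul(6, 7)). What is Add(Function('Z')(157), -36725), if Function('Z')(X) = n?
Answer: -36695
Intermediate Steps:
n = 30 (n = Add(-12, 42) = 30)
Function('Z')(X) = 30
Add(Function('Z')(157), -36725) = Add(30, -36725) = -36695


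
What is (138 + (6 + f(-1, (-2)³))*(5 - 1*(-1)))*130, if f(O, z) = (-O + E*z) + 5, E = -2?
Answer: 39780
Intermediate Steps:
f(O, z) = 5 - O - 2*z (f(O, z) = (-O - 2*z) + 5 = 5 - O - 2*z)
(138 + (6 + f(-1, (-2)³))*(5 - 1*(-1)))*130 = (138 + (6 + (5 - 1*(-1) - 2*(-2)³))*(5 - 1*(-1)))*130 = (138 + (6 + (5 + 1 - 2*(-8)))*(5 + 1))*130 = (138 + (6 + (5 + 1 + 16))*6)*130 = (138 + (6 + 22)*6)*130 = (138 + 28*6)*130 = (138 + 168)*130 = 306*130 = 39780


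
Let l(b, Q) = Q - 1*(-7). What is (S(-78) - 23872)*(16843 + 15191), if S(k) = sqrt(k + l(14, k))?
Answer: -764715648 + 32034*I*sqrt(149) ≈ -7.6472e+8 + 3.9103e+5*I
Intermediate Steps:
l(b, Q) = 7 + Q (l(b, Q) = Q + 7 = 7 + Q)
S(k) = sqrt(7 + 2*k) (S(k) = sqrt(k + (7 + k)) = sqrt(7 + 2*k))
(S(-78) - 23872)*(16843 + 15191) = (sqrt(7 + 2*(-78)) - 23872)*(16843 + 15191) = (sqrt(7 - 156) - 23872)*32034 = (sqrt(-149) - 23872)*32034 = (I*sqrt(149) - 23872)*32034 = (-23872 + I*sqrt(149))*32034 = -764715648 + 32034*I*sqrt(149)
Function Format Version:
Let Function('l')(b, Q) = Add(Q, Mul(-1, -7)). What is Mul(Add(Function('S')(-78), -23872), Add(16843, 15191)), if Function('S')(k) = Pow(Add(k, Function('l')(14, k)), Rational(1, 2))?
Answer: Add(-764715648, Mul(32034, I, Pow(149, Rational(1, 2)))) ≈ Add(-7.6472e+8, Mul(3.9103e+5, I))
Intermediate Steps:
Function('l')(b, Q) = Add(7, Q) (Function('l')(b, Q) = Add(Q, 7) = Add(7, Q))
Function('S')(k) = Pow(Add(7, Mul(2, k)), Rational(1, 2)) (Function('S')(k) = Pow(Add(k, Add(7, k)), Rational(1, 2)) = Pow(Add(7, Mul(2, k)), Rational(1, 2)))
Mul(Add(Function('S')(-78), -23872), Add(16843, 15191)) = Mul(Add(Pow(Add(7, Mul(2, -78)), Rational(1, 2)), -23872), Add(16843, 15191)) = Mul(Add(Pow(Add(7, -156), Rational(1, 2)), -23872), 32034) = Mul(Add(Pow(-149, Rational(1, 2)), -23872), 32034) = Mul(Add(Mul(I, Pow(149, Rational(1, 2))), -23872), 32034) = Mul(Add(-23872, Mul(I, Pow(149, Rational(1, 2)))), 32034) = Add(-764715648, Mul(32034, I, Pow(149, Rational(1, 2))))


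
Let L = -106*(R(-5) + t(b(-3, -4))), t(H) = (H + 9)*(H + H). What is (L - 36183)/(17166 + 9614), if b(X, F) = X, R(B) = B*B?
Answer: -35017/26780 ≈ -1.3076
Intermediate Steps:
R(B) = B²
t(H) = 2*H*(9 + H) (t(H) = (9 + H)*(2*H) = 2*H*(9 + H))
L = 1166 (L = -106*((-5)² + 2*(-3)*(9 - 3)) = -106*(25 + 2*(-3)*6) = -106*(25 - 36) = -106*(-11) = 1166)
(L - 36183)/(17166 + 9614) = (1166 - 36183)/(17166 + 9614) = -35017/26780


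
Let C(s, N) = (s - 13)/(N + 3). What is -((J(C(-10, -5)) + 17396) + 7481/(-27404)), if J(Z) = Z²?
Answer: -240168341/13702 ≈ -17528.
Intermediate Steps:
C(s, N) = (-13 + s)/(3 + N)
-((J(C(-10, -5)) + 17396) + 7481/(-27404)) = -((((-13 - 10)/(3 - 5))² + 17396) + 7481/(-27404)) = -(((-23/(-2))² + 17396) + 7481*(-1/27404)) = -(((-½*(-23))² + 17396) - 7481/27404) = -(((23/2)² + 17396) - 7481/27404) = -((529/4 + 17396) - 7481/27404) = -(70113/4 - 7481/27404) = -1*240168341/13702 = -240168341/13702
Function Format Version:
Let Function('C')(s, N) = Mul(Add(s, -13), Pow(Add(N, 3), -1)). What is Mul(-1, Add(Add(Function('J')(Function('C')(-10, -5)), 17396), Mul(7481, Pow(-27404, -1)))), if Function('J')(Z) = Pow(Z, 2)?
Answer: Rational(-240168341, 13702) ≈ -17528.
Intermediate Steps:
Function('C')(s, N) = Mul(Pow(Add(3, N), -1), Add(-13, s)) (Function('C')(s, N) = Mul(Add(-13, s), Pow(Add(3, N), -1)) = Mul(Pow(Add(3, N), -1), Add(-13, s)))
Mul(-1, Add(Add(Function('J')(Function('C')(-10, -5)), 17396), Mul(7481, Pow(-27404, -1)))) = Mul(-1, Add(Add(Pow(Mul(Pow(Add(3, -5), -1), Add(-13, -10)), 2), 17396), Mul(7481, Pow(-27404, -1)))) = Mul(-1, Add(Add(Pow(Mul(Pow(-2, -1), -23), 2), 17396), Mul(7481, Rational(-1, 27404)))) = Mul(-1, Add(Add(Pow(Mul(Rational(-1, 2), -23), 2), 17396), Rational(-7481, 27404))) = Mul(-1, Add(Add(Pow(Rational(23, 2), 2), 17396), Rational(-7481, 27404))) = Mul(-1, Add(Add(Rational(529, 4), 17396), Rational(-7481, 27404))) = Mul(-1, Add(Rational(70113, 4), Rational(-7481, 27404))) = Mul(-1, Rational(240168341, 13702)) = Rational(-240168341, 13702)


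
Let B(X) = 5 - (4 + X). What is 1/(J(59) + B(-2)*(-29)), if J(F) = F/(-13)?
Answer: -13/1190 ≈ -0.010924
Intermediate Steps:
B(X) = 1 - X (B(X) = 5 + (-4 - X) = 1 - X)
J(F) = -F/13 (J(F) = F*(-1/13) = -F/13)
1/(J(59) + B(-2)*(-29)) = 1/(-1/13*59 + (1 - 1*(-2))*(-29)) = 1/(-59/13 + (1 + 2)*(-29)) = 1/(-59/13 + 3*(-29)) = 1/(-59/13 - 87) = 1/(-1190/13) = -13/1190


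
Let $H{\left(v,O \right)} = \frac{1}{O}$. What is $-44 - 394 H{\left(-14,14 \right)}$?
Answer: $- \frac{505}{7} \approx -72.143$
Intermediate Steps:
$-44 - 394 H{\left(-14,14 \right)} = -44 - \frac{394}{14} = -44 - \frac{197}{7} = - \frac{505}{7}$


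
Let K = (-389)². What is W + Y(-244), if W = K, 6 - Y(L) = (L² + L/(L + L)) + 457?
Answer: 182667/2 ≈ 91334.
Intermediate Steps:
K = 151321
Y(L) = -903/2 - L² (Y(L) = 6 - ((L² + L/(L + L)) + 457) = 6 - ((L² + L/((2*L))) + 457) = 6 - ((L² + (1/(2*L))*L) + 457) = 6 - ((L² + ½) + 457) = 6 - ((½ + L²) + 457) = 6 - (915/2 + L²) = 6 + (-915/2 - L²) = -903/2 - L²)
W = 151321
W + Y(-244) = 151321 + (-903/2 - 1*(-244)²) = 151321 + (-903/2 - 1*59536) = 151321 + (-903/2 - 59536) = 151321 - 119975/2 = 182667/2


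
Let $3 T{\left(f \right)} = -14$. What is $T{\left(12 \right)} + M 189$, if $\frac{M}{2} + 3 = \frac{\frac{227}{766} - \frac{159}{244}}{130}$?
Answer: $- \frac{20768908181}{18223140} \approx -1139.7$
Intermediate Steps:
$T{\left(f \right)} = - \frac{14}{3}$ ($T{\left(f \right)} = \frac{1}{3} \left(-14\right) = - \frac{14}{3}$)
$M = - \frac{36479483}{6074380}$ ($M = -6 + 2 \frac{\frac{227}{766} - \frac{159}{244}}{130} = -6 + 2 \left(227 \cdot \frac{1}{766} - \frac{159}{244}\right) \frac{1}{130} = -6 + 2 \left(\frac{227}{766} - \frac{159}{244}\right) \frac{1}{130} = -6 + 2 \left(\left(- \frac{33203}{93452}\right) \frac{1}{130}\right) = -6 + 2 \left(- \frac{33203}{12148760}\right) = -6 - \frac{33203}{6074380} = - \frac{36479483}{6074380} \approx -6.0055$)
$T{\left(12 \right)} + M 189 = - \frac{14}{3} - \frac{6894622287}{6074380} = - \frac{20768908181}{18223140}$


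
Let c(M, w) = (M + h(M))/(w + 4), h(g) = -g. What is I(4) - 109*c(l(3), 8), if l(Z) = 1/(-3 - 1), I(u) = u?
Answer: 4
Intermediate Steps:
l(Z) = -¼ (l(Z) = 1/(-4) = -¼)
c(M, w) = 0 (c(M, w) = (M - M)/(w + 4) = 0/(4 + w) = 0)
I(4) - 109*c(l(3), 8) = 4 - 109*0 = 4 + 0 = 4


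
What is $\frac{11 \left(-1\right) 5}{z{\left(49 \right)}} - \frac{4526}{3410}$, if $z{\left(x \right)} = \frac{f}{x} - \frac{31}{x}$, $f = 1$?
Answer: $\frac{29207}{330} \approx 88.506$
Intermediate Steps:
$z{\left(x \right)} = - \frac{30}{x}$ ($z{\left(x \right)} = 1 \frac{1}{x} - \frac{31}{x} = \frac{1}{x} - \frac{31}{x} = - \frac{30}{x}$)
$\frac{11 \left(-1\right) 5}{z{\left(49 \right)}} - \frac{4526}{3410} = \frac{11 \left(-1\right) 5}{\left(-30\right) \frac{1}{49}} - \frac{4526}{3410} = \frac{\left(-11\right) 5}{\left(-30\right) \frac{1}{49}} - \frac{73}{55} = - \frac{55}{- \frac{30}{49}} - \frac{73}{55} = \left(-55\right) \left(- \frac{49}{30}\right) - \frac{73}{55} = \frac{539}{6} - \frac{73}{55} = \frac{29207}{330}$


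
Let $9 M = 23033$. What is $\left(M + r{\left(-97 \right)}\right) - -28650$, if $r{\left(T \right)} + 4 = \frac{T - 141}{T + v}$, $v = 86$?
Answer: $\frac{3091459}{99} \approx 31227.0$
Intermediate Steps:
$M = \frac{23033}{9}$ ($M = \frac{1}{9} \cdot 23033 = \frac{23033}{9} \approx 2559.2$)
$r{\left(T \right)} = -4 + \frac{-141 + T}{86 + T}$ ($r{\left(T \right)} = -4 + \frac{T - 141}{T + 86} = -4 + \frac{-141 + T}{86 + T}$)
$\left(M + r{\left(-97 \right)}\right) - -28650 = \left(\frac{23033}{9} + \frac{-485 - -291}{86 - 97}\right) - -28650 = \left(\frac{23033}{9} + \frac{-485 + 291}{-11}\right) + 28650 = \left(\frac{23033}{9} - - \frac{194}{11}\right) + 28650 = \left(\frac{23033}{9} + \frac{194}{11}\right) + 28650 = \frac{255109}{99} + 28650 = \frac{3091459}{99}$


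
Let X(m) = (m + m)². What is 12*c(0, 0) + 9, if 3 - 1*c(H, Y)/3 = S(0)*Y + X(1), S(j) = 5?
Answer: -27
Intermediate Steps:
X(m) = 4*m² (X(m) = (2*m)² = 4*m²)
c(H, Y) = -3 - 15*Y (c(H, Y) = 9 - 3*(5*Y + 4*1²) = 9 - 3*(5*Y + 4*1) = 9 - 3*(5*Y + 4) = 9 - 3*(4 + 5*Y) = 9 + (-12 - 15*Y) = -3 - 15*Y)
12*c(0, 0) + 9 = 12*(-3 - 15*0) + 9 = 12*(-3 + 0) + 9 = 12*(-3) + 9 = -36 + 9 = -27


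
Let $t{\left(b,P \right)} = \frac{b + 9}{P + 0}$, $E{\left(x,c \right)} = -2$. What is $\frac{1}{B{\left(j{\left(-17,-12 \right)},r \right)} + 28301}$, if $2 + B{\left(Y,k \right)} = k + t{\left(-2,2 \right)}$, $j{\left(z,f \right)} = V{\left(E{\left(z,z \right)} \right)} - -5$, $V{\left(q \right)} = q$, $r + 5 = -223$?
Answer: $\frac{2}{56149} \approx 3.562 \cdot 10^{-5}$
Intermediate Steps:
$r = -228$ ($r = -5 - 223 = -228$)
$t{\left(b,P \right)} = \frac{9 + b}{P}$
$j{\left(z,f \right)} = 3$ ($j{\left(z,f \right)} = -2 - -5 = -2 + 5 = 3$)
$B{\left(Y,k \right)} = \frac{3}{2} + k$ ($B{\left(Y,k \right)} = -2 + \left(k + \frac{9 - 2}{2}\right) = -2 + \left(k + \frac{1}{2} \cdot 7\right) = -2 + \left(k + \frac{7}{2}\right) = -2 + \left(\frac{7}{2} + k\right) = \frac{3}{2} + k$)
$\frac{1}{B{\left(j{\left(-17,-12 \right)},r \right)} + 28301} = \frac{1}{\left(\frac{3}{2} - 228\right) + 28301} = \frac{1}{- \frac{453}{2} + 28301} = \frac{1}{\frac{56149}{2}} = \frac{2}{56149}$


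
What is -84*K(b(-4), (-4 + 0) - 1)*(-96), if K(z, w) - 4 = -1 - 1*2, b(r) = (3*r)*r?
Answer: 8064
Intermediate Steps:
b(r) = 3*r**2
K(z, w) = 1 (K(z, w) = 4 + (-1 - 1*2) = 4 + (-1 - 2) = 4 - 3 = 1)
-84*K(b(-4), (-4 + 0) - 1)*(-96) = -84*1*(-96) = -84*(-96) = 8064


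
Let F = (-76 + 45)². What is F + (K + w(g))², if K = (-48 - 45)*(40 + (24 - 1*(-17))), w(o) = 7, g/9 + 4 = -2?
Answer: 56641637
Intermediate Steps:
g = -54 (g = -36 + 9*(-2) = -36 - 18 = -54)
K = -7533 (K = -93*(40 + (24 + 17)) = -93*(40 + 41) = -93*81 = -7533)
F = 961 (F = (-31)² = 961)
F + (K + w(g))² = 961 + (-7533 + 7)² = 961 + (-7526)² = 961 + 56640676 = 56641637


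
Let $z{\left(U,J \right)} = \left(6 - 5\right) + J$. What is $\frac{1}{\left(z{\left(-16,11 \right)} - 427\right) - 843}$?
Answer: $- \frac{1}{1258} \approx -0.00079491$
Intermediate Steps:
$z{\left(U,J \right)} = 1 + J$
$\frac{1}{\left(z{\left(-16,11 \right)} - 427\right) - 843} = \frac{1}{\left(\left(1 + 11\right) - 427\right) - 843} = \frac{1}{\left(12 - 427\right) - 843} = \frac{1}{-415 - 843} = \frac{1}{-1258} = - \frac{1}{1258}$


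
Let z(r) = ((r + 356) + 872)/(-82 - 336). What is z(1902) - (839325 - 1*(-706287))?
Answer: -323034473/209 ≈ -1.5456e+6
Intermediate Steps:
z(r) = -614/209 - r/418 (z(r) = ((356 + r) + 872)/(-418) = (1228 + r)*(-1/418) = -614/209 - r/418)
z(1902) - (839325 - 1*(-706287)) = (-614/209 - 1/418*1902) - (839325 - 1*(-706287)) = (-614/209 - 951/209) - (839325 + 706287) = -1565/209 - 1*1545612 = -1565/209 - 1545612 = -323034473/209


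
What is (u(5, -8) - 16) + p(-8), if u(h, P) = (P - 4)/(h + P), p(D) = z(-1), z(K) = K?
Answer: -13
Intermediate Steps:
p(D) = -1
u(h, P) = (-4 + P)/(P + h)
(u(5, -8) - 16) + p(-8) = ((-4 - 8)/(-8 + 5) - 16) - 1 = (-12/(-3) - 16) - 1 = (-1/3*(-12) - 16) - 1 = (4 - 16) - 1 = -12 - 1 = -13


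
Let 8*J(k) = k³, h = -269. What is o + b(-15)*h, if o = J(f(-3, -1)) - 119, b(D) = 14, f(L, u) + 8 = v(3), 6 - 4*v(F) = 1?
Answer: -2008803/512 ≈ -3923.4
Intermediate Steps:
v(F) = 5/4 (v(F) = 3/2 - ¼*1 = 3/2 - ¼ = 5/4)
f(L, u) = -27/4 (f(L, u) = -8 + 5/4 = -27/4)
J(k) = k³/8
o = -80611/512 (o = (-27/4)³/8 - 119 = (⅛)*(-19683/64) - 119 = -19683/512 - 119 = -80611/512 ≈ -157.44)
o + b(-15)*h = -80611/512 + 14*(-269) = -80611/512 - 3766 = -2008803/512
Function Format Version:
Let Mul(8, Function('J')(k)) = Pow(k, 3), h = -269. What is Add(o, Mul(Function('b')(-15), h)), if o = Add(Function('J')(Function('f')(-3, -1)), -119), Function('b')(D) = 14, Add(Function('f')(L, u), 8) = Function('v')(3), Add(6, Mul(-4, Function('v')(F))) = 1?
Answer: Rational(-2008803, 512) ≈ -3923.4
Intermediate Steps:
Function('v')(F) = Rational(5, 4) (Function('v')(F) = Add(Rational(3, 2), Mul(Rational(-1, 4), 1)) = Add(Rational(3, 2), Rational(-1, 4)) = Rational(5, 4))
Function('f')(L, u) = Rational(-27, 4) (Function('f')(L, u) = Add(-8, Rational(5, 4)) = Rational(-27, 4))
Function('J')(k) = Mul(Rational(1, 8), Pow(k, 3))
o = Rational(-80611, 512) (o = Add(Mul(Rational(1, 8), Pow(Rational(-27, 4), 3)), -119) = Add(Mul(Rational(1, 8), Rational(-19683, 64)), -119) = Add(Rational(-19683, 512), -119) = Rational(-80611, 512) ≈ -157.44)
Add(o, Mul(Function('b')(-15), h)) = Add(Rational(-80611, 512), Mul(14, -269)) = Add(Rational(-80611, 512), -3766) = Rational(-2008803, 512)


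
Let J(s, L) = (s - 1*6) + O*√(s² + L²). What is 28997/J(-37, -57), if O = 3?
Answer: 1246871/39713 + 86991*√4618/39713 ≈ 180.25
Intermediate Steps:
J(s, L) = -6 + s + 3*√(L² + s²) (J(s, L) = (s - 1*6) + 3*√(s² + L²) = (s - 6) + 3*√(L² + s²) = (-6 + s) + 3*√(L² + s²) = -6 + s + 3*√(L² + s²))
28997/J(-37, -57) = 28997/(-6 - 37 + 3*√((-57)² + (-37)²)) = 28997/(-6 - 37 + 3*√(3249 + 1369)) = 28997/(-6 - 37 + 3*√4618) = 28997/(-43 + 3*√4618)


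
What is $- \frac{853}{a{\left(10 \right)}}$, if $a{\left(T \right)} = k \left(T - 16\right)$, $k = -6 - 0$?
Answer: $- \frac{853}{36} \approx -23.694$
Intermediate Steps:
$k = -6$ ($k = -6 + 0 = -6$)
$a{\left(T \right)} = 96 - 6 T$ ($a{\left(T \right)} = - 6 \left(T - 16\right) = - 6 \left(-16 + T\right) = 96 - 6 T$)
$- \frac{853}{a{\left(10 \right)}} = - \frac{853}{96 - 60} = - \frac{853}{36}$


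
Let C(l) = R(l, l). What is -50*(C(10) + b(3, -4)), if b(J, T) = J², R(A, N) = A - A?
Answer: -450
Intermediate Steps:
R(A, N) = 0
C(l) = 0
-50*(C(10) + b(3, -4)) = -50*(0 + 3²) = -50*(0 + 9) = -50*9 = -450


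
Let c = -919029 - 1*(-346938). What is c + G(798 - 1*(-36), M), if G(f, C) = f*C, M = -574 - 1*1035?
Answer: -1913997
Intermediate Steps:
M = -1609 (M = -574 - 1035 = -1609)
c = -572091 (c = -919029 + 346938 = -572091)
G(f, C) = C*f
c + G(798 - 1*(-36), M) = -572091 - 1609*(798 - 1*(-36)) = -572091 - 1609*(798 + 36) = -572091 - 1609*834 = -572091 - 1341906 = -1913997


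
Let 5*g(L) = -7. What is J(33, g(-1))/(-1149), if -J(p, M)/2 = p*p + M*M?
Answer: 54548/28725 ≈ 1.8990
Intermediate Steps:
g(L) = -7/5 (g(L) = (1/5)*(-7) = -7/5)
J(p, M) = -2*M**2 - 2*p**2 (J(p, M) = -2*(p*p + M*M) = -2*(p**2 + M**2) = -2*(M**2 + p**2) = -2*M**2 - 2*p**2)
J(33, g(-1))/(-1149) = (-2*(-7/5)**2 - 2*33**2)/(-1149) = (-2*49/25 - 2*1089)*(-1/1149) = (-98/25 - 2178)*(-1/1149) = -54548/25*(-1/1149) = 54548/28725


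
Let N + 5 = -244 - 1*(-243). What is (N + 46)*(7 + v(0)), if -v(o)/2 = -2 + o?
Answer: 440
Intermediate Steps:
v(o) = 4 - 2*o (v(o) = -2*(-2 + o) = 4 - 2*o)
N = -6 (N = -5 + (-244 - 1*(-243)) = -5 + (-244 + 243) = -5 - 1 = -6)
(N + 46)*(7 + v(0)) = (-6 + 46)*(7 + (4 - 2*0)) = 40*(7 + (4 + 0)) = 40*(7 + 4) = 40*11 = 440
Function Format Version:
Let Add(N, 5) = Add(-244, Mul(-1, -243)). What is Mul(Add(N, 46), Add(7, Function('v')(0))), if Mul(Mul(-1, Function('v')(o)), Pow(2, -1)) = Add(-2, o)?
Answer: 440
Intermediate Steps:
Function('v')(o) = Add(4, Mul(-2, o)) (Function('v')(o) = Mul(-2, Add(-2, o)) = Add(4, Mul(-2, o)))
N = -6 (N = Add(-5, Add(-244, Mul(-1, -243))) = Add(-5, Add(-244, 243)) = Add(-5, -1) = -6)
Mul(Add(N, 46), Add(7, Function('v')(0))) = Mul(Add(-6, 46), Add(7, Add(4, Mul(-2, 0)))) = Mul(40, Add(7, Add(4, 0))) = Mul(40, Add(7, 4)) = Mul(40, 11) = 440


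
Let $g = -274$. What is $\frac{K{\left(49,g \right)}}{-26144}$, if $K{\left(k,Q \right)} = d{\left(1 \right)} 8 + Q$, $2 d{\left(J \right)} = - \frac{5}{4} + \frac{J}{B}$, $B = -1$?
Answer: $\frac{283}{26144} \approx 0.010825$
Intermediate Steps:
$d{\left(J \right)} = - \frac{5}{8} - \frac{J}{2}$ ($d{\left(J \right)} = \frac{- \frac{5}{4} + \frac{J}{-1}}{2} = \frac{\left(-5\right) \frac{1}{4} + J \left(-1\right)}{2} = \frac{- \frac{5}{4} - J}{2} = - \frac{5}{8} - \frac{J}{2}$)
$K{\left(k,Q \right)} = -9 + Q$ ($K{\left(k,Q \right)} = \left(- \frac{5}{8} - \frac{1}{2}\right) 8 + Q = \left(- \frac{9}{8}\right) 8 + Q = -9 + Q$)
$\frac{K{\left(49,g \right)}}{-26144} = \frac{-9 - 274}{-26144} = \left(-283\right) \left(- \frac{1}{26144}\right) = \frac{283}{26144}$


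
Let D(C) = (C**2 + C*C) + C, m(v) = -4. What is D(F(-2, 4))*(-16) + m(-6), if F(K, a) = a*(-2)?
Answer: -1924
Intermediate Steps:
F(K, a) = -2*a
D(C) = C + 2*C**2 (D(C) = (C**2 + C**2) + C = 2*C**2 + C = C + 2*C**2)
D(F(-2, 4))*(-16) + m(-6) = ((-2*4)*(1 + 2*(-2*4)))*(-16) - 4 = -8*(1 + 2*(-8))*(-16) - 4 = -8*(1 - 16)*(-16) - 4 = -8*(-15)*(-16) - 4 = 120*(-16) - 4 = -1920 - 4 = -1924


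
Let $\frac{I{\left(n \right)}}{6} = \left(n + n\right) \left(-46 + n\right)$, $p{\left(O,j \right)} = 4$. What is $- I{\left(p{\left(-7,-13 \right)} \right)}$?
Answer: $2016$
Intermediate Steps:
$I{\left(n \right)} = 12 n \left(-46 + n\right)$ ($I{\left(n \right)} = 6 \left(n + n\right) \left(-46 + n\right) = 6 \cdot 2 n \left(-46 + n\right) = 12 n \left(-46 + n\right)$)
$- I{\left(p{\left(-7,-13 \right)} \right)} = - 12 \cdot 4 \left(-46 + 4\right) = - 12 \cdot 4 \left(-42\right) = \left(-1\right) \left(-2016\right) = 2016$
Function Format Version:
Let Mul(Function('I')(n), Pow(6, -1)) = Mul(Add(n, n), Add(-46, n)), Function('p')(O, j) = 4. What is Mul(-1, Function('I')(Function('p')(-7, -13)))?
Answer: 2016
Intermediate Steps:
Function('I')(n) = Mul(12, n, Add(-46, n)) (Function('I')(n) = Mul(6, Mul(Add(n, n), Add(-46, n))) = Mul(6, Mul(Mul(2, n), Add(-46, n))) = Mul(6, Mul(2, n, Add(-46, n))) = Mul(12, n, Add(-46, n)))
Mul(-1, Function('I')(Function('p')(-7, -13))) = Mul(-1, Mul(12, 4, Add(-46, 4))) = Mul(-1, Mul(12, 4, -42)) = Mul(-1, -2016) = 2016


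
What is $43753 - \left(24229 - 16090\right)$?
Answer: $35614$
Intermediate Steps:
$43753 - \left(24229 - 16090\right) = 43753 - 8139 = 35614$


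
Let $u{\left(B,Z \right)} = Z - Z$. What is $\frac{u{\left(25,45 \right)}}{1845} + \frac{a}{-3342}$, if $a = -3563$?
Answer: $\frac{3563}{3342} \approx 1.0661$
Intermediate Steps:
$u{\left(B,Z \right)} = 0$
$\frac{u{\left(25,45 \right)}}{1845} + \frac{a}{-3342} = \frac{0}{1845} - \frac{3563}{-3342} = 0 \cdot \frac{1}{1845} - - \frac{3563}{3342} = 0 + \frac{3563}{3342} = \frac{3563}{3342}$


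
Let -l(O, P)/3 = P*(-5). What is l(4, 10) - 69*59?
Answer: -3921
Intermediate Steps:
l(O, P) = 15*P (l(O, P) = -3*P*(-5) = -(-15)*P = 15*P)
l(4, 10) - 69*59 = 15*10 - 69*59 = 150 - 4071 = -3921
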